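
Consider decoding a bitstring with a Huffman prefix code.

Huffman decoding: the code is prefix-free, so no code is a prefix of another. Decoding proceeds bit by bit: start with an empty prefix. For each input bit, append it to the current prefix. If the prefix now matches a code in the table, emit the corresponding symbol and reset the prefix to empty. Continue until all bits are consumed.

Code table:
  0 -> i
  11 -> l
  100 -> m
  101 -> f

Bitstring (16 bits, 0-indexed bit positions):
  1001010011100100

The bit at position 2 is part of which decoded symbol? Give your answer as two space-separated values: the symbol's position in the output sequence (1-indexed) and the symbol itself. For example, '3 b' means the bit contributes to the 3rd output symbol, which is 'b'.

Bit 0: prefix='1' (no match yet)
Bit 1: prefix='10' (no match yet)
Bit 2: prefix='100' -> emit 'm', reset
Bit 3: prefix='1' (no match yet)
Bit 4: prefix='10' (no match yet)
Bit 5: prefix='101' -> emit 'f', reset
Bit 6: prefix='0' -> emit 'i', reset

Answer: 1 m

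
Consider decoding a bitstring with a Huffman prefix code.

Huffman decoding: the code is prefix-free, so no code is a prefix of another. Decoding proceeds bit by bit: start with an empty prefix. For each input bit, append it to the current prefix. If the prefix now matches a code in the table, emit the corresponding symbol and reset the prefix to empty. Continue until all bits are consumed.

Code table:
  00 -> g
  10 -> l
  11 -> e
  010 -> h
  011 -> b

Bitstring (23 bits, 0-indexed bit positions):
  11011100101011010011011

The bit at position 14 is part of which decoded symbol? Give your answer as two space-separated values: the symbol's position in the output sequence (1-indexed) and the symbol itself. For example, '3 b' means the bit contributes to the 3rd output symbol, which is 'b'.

Bit 0: prefix='1' (no match yet)
Bit 1: prefix='11' -> emit 'e', reset
Bit 2: prefix='0' (no match yet)
Bit 3: prefix='01' (no match yet)
Bit 4: prefix='011' -> emit 'b', reset
Bit 5: prefix='1' (no match yet)
Bit 6: prefix='10' -> emit 'l', reset
Bit 7: prefix='0' (no match yet)
Bit 8: prefix='01' (no match yet)
Bit 9: prefix='010' -> emit 'h', reset
Bit 10: prefix='1' (no match yet)
Bit 11: prefix='10' -> emit 'l', reset
Bit 12: prefix='1' (no match yet)
Bit 13: prefix='11' -> emit 'e', reset
Bit 14: prefix='0' (no match yet)
Bit 15: prefix='01' (no match yet)
Bit 16: prefix='010' -> emit 'h', reset
Bit 17: prefix='0' (no match yet)
Bit 18: prefix='01' (no match yet)

Answer: 7 h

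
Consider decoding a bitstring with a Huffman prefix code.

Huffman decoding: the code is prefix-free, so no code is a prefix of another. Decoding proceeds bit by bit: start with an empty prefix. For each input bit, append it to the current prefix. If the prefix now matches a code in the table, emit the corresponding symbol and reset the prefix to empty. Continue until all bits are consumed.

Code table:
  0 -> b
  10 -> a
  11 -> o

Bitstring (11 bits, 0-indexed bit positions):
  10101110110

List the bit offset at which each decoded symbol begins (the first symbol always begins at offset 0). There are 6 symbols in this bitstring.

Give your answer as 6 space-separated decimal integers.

Answer: 0 2 4 6 8 10

Derivation:
Bit 0: prefix='1' (no match yet)
Bit 1: prefix='10' -> emit 'a', reset
Bit 2: prefix='1' (no match yet)
Bit 3: prefix='10' -> emit 'a', reset
Bit 4: prefix='1' (no match yet)
Bit 5: prefix='11' -> emit 'o', reset
Bit 6: prefix='1' (no match yet)
Bit 7: prefix='10' -> emit 'a', reset
Bit 8: prefix='1' (no match yet)
Bit 9: prefix='11' -> emit 'o', reset
Bit 10: prefix='0' -> emit 'b', reset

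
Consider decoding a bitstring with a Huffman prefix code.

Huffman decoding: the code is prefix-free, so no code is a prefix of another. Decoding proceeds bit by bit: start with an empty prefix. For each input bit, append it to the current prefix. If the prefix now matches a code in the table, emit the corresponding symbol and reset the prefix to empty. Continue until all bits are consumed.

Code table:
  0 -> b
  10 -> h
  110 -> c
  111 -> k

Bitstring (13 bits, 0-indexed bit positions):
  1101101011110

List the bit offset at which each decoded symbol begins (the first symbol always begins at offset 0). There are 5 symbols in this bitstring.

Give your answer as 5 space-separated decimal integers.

Answer: 0 3 6 8 11

Derivation:
Bit 0: prefix='1' (no match yet)
Bit 1: prefix='11' (no match yet)
Bit 2: prefix='110' -> emit 'c', reset
Bit 3: prefix='1' (no match yet)
Bit 4: prefix='11' (no match yet)
Bit 5: prefix='110' -> emit 'c', reset
Bit 6: prefix='1' (no match yet)
Bit 7: prefix='10' -> emit 'h', reset
Bit 8: prefix='1' (no match yet)
Bit 9: prefix='11' (no match yet)
Bit 10: prefix='111' -> emit 'k', reset
Bit 11: prefix='1' (no match yet)
Bit 12: prefix='10' -> emit 'h', reset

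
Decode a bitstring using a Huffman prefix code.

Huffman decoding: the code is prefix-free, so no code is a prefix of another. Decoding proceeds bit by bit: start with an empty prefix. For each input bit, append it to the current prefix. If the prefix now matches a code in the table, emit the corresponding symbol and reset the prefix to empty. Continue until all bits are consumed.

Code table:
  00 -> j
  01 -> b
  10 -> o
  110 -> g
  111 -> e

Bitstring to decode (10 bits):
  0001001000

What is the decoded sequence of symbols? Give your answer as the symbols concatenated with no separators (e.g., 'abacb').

Bit 0: prefix='0' (no match yet)
Bit 1: prefix='00' -> emit 'j', reset
Bit 2: prefix='0' (no match yet)
Bit 3: prefix='01' -> emit 'b', reset
Bit 4: prefix='0' (no match yet)
Bit 5: prefix='00' -> emit 'j', reset
Bit 6: prefix='1' (no match yet)
Bit 7: prefix='10' -> emit 'o', reset
Bit 8: prefix='0' (no match yet)
Bit 9: prefix='00' -> emit 'j', reset

Answer: jbjoj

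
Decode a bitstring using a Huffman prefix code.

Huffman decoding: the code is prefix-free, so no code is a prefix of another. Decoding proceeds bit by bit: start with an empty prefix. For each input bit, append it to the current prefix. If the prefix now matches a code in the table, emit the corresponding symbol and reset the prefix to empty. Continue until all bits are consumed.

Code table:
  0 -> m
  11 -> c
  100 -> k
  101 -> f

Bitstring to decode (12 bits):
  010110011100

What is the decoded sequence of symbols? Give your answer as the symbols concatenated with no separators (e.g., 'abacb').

Bit 0: prefix='0' -> emit 'm', reset
Bit 1: prefix='1' (no match yet)
Bit 2: prefix='10' (no match yet)
Bit 3: prefix='101' -> emit 'f', reset
Bit 4: prefix='1' (no match yet)
Bit 5: prefix='10' (no match yet)
Bit 6: prefix='100' -> emit 'k', reset
Bit 7: prefix='1' (no match yet)
Bit 8: prefix='11' -> emit 'c', reset
Bit 9: prefix='1' (no match yet)
Bit 10: prefix='10' (no match yet)
Bit 11: prefix='100' -> emit 'k', reset

Answer: mfkck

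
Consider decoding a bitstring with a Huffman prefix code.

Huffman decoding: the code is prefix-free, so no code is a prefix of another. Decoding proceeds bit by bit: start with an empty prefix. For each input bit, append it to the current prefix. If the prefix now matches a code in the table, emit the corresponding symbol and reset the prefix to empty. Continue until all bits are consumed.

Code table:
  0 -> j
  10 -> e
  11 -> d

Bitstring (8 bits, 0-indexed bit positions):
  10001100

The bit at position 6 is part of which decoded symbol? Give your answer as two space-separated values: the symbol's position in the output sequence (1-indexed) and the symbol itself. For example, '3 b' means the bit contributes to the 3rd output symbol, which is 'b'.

Answer: 5 j

Derivation:
Bit 0: prefix='1' (no match yet)
Bit 1: prefix='10' -> emit 'e', reset
Bit 2: prefix='0' -> emit 'j', reset
Bit 3: prefix='0' -> emit 'j', reset
Bit 4: prefix='1' (no match yet)
Bit 5: prefix='11' -> emit 'd', reset
Bit 6: prefix='0' -> emit 'j', reset
Bit 7: prefix='0' -> emit 'j', reset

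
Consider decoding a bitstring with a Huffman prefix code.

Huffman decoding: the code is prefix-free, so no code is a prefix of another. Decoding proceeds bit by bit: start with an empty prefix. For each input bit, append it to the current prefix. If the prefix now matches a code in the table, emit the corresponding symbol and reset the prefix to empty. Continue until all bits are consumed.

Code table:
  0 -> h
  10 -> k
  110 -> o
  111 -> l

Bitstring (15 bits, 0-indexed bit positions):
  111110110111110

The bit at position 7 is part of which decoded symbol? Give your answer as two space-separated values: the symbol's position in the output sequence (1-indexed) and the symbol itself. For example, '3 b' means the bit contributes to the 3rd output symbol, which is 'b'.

Bit 0: prefix='1' (no match yet)
Bit 1: prefix='11' (no match yet)
Bit 2: prefix='111' -> emit 'l', reset
Bit 3: prefix='1' (no match yet)
Bit 4: prefix='11' (no match yet)
Bit 5: prefix='110' -> emit 'o', reset
Bit 6: prefix='1' (no match yet)
Bit 7: prefix='11' (no match yet)
Bit 8: prefix='110' -> emit 'o', reset
Bit 9: prefix='1' (no match yet)
Bit 10: prefix='11' (no match yet)
Bit 11: prefix='111' -> emit 'l', reset

Answer: 3 o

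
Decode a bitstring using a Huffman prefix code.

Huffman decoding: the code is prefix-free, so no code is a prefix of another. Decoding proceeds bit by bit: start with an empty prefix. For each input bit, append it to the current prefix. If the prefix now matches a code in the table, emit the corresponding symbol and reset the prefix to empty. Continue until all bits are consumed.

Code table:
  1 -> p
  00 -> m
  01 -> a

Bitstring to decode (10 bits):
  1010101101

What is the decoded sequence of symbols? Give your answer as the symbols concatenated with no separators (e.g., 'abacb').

Bit 0: prefix='1' -> emit 'p', reset
Bit 1: prefix='0' (no match yet)
Bit 2: prefix='01' -> emit 'a', reset
Bit 3: prefix='0' (no match yet)
Bit 4: prefix='01' -> emit 'a', reset
Bit 5: prefix='0' (no match yet)
Bit 6: prefix='01' -> emit 'a', reset
Bit 7: prefix='1' -> emit 'p', reset
Bit 8: prefix='0' (no match yet)
Bit 9: prefix='01' -> emit 'a', reset

Answer: paaapa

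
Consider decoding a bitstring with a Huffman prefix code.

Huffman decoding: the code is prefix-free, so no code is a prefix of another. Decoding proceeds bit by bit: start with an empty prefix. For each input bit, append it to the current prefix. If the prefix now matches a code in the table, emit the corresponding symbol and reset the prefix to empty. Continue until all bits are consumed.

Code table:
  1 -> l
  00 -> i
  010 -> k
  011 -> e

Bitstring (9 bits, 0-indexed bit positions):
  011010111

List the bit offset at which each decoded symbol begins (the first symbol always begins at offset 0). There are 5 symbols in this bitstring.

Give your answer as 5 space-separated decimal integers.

Bit 0: prefix='0' (no match yet)
Bit 1: prefix='01' (no match yet)
Bit 2: prefix='011' -> emit 'e', reset
Bit 3: prefix='0' (no match yet)
Bit 4: prefix='01' (no match yet)
Bit 5: prefix='010' -> emit 'k', reset
Bit 6: prefix='1' -> emit 'l', reset
Bit 7: prefix='1' -> emit 'l', reset
Bit 8: prefix='1' -> emit 'l', reset

Answer: 0 3 6 7 8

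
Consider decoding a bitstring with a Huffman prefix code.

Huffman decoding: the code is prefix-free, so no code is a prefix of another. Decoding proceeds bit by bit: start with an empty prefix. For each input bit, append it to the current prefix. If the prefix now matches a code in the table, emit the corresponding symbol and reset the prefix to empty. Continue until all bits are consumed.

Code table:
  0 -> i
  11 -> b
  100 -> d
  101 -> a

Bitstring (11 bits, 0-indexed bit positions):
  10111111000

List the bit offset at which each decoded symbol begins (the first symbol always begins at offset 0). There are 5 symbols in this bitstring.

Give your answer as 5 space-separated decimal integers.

Bit 0: prefix='1' (no match yet)
Bit 1: prefix='10' (no match yet)
Bit 2: prefix='101' -> emit 'a', reset
Bit 3: prefix='1' (no match yet)
Bit 4: prefix='11' -> emit 'b', reset
Bit 5: prefix='1' (no match yet)
Bit 6: prefix='11' -> emit 'b', reset
Bit 7: prefix='1' (no match yet)
Bit 8: prefix='10' (no match yet)
Bit 9: prefix='100' -> emit 'd', reset
Bit 10: prefix='0' -> emit 'i', reset

Answer: 0 3 5 7 10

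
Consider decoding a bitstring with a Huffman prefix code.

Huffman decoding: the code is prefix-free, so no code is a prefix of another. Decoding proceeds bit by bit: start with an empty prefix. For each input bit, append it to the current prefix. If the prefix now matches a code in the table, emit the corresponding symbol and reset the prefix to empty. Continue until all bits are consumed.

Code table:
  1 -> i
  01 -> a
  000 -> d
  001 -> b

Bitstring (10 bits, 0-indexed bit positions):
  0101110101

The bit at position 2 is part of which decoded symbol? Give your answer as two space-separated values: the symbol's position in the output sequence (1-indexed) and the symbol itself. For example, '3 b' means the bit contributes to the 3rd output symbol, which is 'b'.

Answer: 2 a

Derivation:
Bit 0: prefix='0' (no match yet)
Bit 1: prefix='01' -> emit 'a', reset
Bit 2: prefix='0' (no match yet)
Bit 3: prefix='01' -> emit 'a', reset
Bit 4: prefix='1' -> emit 'i', reset
Bit 5: prefix='1' -> emit 'i', reset
Bit 6: prefix='0' (no match yet)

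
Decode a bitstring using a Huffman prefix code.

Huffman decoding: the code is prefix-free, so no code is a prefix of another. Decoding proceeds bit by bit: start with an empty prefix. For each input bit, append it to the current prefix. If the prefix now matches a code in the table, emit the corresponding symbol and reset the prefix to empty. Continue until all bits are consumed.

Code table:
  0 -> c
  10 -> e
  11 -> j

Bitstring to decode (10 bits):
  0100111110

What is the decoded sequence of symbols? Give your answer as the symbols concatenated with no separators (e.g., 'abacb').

Answer: cecjje

Derivation:
Bit 0: prefix='0' -> emit 'c', reset
Bit 1: prefix='1' (no match yet)
Bit 2: prefix='10' -> emit 'e', reset
Bit 3: prefix='0' -> emit 'c', reset
Bit 4: prefix='1' (no match yet)
Bit 5: prefix='11' -> emit 'j', reset
Bit 6: prefix='1' (no match yet)
Bit 7: prefix='11' -> emit 'j', reset
Bit 8: prefix='1' (no match yet)
Bit 9: prefix='10' -> emit 'e', reset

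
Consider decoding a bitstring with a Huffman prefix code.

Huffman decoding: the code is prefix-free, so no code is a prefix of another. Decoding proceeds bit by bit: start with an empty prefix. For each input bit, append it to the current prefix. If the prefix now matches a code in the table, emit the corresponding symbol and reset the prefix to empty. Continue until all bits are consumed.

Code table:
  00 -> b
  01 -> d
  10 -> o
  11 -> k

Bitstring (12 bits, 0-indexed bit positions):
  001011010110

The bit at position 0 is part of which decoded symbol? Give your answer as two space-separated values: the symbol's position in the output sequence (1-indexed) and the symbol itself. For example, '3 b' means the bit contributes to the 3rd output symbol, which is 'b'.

Bit 0: prefix='0' (no match yet)
Bit 1: prefix='00' -> emit 'b', reset
Bit 2: prefix='1' (no match yet)
Bit 3: prefix='10' -> emit 'o', reset
Bit 4: prefix='1' (no match yet)

Answer: 1 b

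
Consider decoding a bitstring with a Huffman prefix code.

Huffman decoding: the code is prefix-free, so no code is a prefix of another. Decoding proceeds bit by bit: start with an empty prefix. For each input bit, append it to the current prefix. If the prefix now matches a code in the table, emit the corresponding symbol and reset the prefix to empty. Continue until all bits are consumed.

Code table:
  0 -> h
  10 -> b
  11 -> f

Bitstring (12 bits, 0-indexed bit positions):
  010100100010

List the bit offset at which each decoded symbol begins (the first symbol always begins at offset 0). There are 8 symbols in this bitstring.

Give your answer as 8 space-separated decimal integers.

Bit 0: prefix='0' -> emit 'h', reset
Bit 1: prefix='1' (no match yet)
Bit 2: prefix='10' -> emit 'b', reset
Bit 3: prefix='1' (no match yet)
Bit 4: prefix='10' -> emit 'b', reset
Bit 5: prefix='0' -> emit 'h', reset
Bit 6: prefix='1' (no match yet)
Bit 7: prefix='10' -> emit 'b', reset
Bit 8: prefix='0' -> emit 'h', reset
Bit 9: prefix='0' -> emit 'h', reset
Bit 10: prefix='1' (no match yet)
Bit 11: prefix='10' -> emit 'b', reset

Answer: 0 1 3 5 6 8 9 10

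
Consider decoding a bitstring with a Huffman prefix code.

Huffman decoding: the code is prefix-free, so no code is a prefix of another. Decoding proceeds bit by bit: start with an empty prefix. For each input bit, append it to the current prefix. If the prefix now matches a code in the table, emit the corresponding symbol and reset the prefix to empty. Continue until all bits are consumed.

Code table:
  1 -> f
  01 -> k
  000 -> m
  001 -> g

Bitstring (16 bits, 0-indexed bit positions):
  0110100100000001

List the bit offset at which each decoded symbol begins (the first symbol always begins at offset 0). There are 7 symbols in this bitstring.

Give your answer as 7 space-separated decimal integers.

Bit 0: prefix='0' (no match yet)
Bit 1: prefix='01' -> emit 'k', reset
Bit 2: prefix='1' -> emit 'f', reset
Bit 3: prefix='0' (no match yet)
Bit 4: prefix='01' -> emit 'k', reset
Bit 5: prefix='0' (no match yet)
Bit 6: prefix='00' (no match yet)
Bit 7: prefix='001' -> emit 'g', reset
Bit 8: prefix='0' (no match yet)
Bit 9: prefix='00' (no match yet)
Bit 10: prefix='000' -> emit 'm', reset
Bit 11: prefix='0' (no match yet)
Bit 12: prefix='00' (no match yet)
Bit 13: prefix='000' -> emit 'm', reset
Bit 14: prefix='0' (no match yet)
Bit 15: prefix='01' -> emit 'k', reset

Answer: 0 2 3 5 8 11 14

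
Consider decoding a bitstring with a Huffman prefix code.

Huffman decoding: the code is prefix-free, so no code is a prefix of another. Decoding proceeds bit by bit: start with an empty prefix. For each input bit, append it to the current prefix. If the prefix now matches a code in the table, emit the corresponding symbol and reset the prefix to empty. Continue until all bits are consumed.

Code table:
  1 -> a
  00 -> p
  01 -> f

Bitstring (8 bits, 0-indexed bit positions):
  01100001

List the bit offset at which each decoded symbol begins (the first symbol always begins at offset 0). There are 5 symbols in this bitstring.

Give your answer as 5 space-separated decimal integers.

Bit 0: prefix='0' (no match yet)
Bit 1: prefix='01' -> emit 'f', reset
Bit 2: prefix='1' -> emit 'a', reset
Bit 3: prefix='0' (no match yet)
Bit 4: prefix='00' -> emit 'p', reset
Bit 5: prefix='0' (no match yet)
Bit 6: prefix='00' -> emit 'p', reset
Bit 7: prefix='1' -> emit 'a', reset

Answer: 0 2 3 5 7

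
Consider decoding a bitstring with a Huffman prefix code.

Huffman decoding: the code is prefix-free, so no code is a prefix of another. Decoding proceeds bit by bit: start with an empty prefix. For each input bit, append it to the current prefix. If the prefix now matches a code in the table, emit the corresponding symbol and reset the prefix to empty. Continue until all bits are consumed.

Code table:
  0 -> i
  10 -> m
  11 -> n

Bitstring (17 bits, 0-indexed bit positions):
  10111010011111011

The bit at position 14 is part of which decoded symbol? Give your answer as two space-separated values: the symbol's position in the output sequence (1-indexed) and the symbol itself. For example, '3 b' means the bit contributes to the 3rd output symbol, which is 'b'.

Answer: 8 m

Derivation:
Bit 0: prefix='1' (no match yet)
Bit 1: prefix='10' -> emit 'm', reset
Bit 2: prefix='1' (no match yet)
Bit 3: prefix='11' -> emit 'n', reset
Bit 4: prefix='1' (no match yet)
Bit 5: prefix='10' -> emit 'm', reset
Bit 6: prefix='1' (no match yet)
Bit 7: prefix='10' -> emit 'm', reset
Bit 8: prefix='0' -> emit 'i', reset
Bit 9: prefix='1' (no match yet)
Bit 10: prefix='11' -> emit 'n', reset
Bit 11: prefix='1' (no match yet)
Bit 12: prefix='11' -> emit 'n', reset
Bit 13: prefix='1' (no match yet)
Bit 14: prefix='10' -> emit 'm', reset
Bit 15: prefix='1' (no match yet)
Bit 16: prefix='11' -> emit 'n', reset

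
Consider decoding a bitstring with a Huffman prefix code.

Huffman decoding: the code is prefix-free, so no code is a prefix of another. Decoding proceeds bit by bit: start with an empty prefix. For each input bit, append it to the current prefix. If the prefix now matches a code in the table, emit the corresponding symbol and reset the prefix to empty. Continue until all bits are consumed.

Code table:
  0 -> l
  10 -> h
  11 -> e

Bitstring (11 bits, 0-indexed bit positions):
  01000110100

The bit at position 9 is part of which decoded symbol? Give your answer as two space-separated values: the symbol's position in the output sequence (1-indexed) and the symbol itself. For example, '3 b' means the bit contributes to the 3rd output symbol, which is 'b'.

Answer: 7 h

Derivation:
Bit 0: prefix='0' -> emit 'l', reset
Bit 1: prefix='1' (no match yet)
Bit 2: prefix='10' -> emit 'h', reset
Bit 3: prefix='0' -> emit 'l', reset
Bit 4: prefix='0' -> emit 'l', reset
Bit 5: prefix='1' (no match yet)
Bit 6: prefix='11' -> emit 'e', reset
Bit 7: prefix='0' -> emit 'l', reset
Bit 8: prefix='1' (no match yet)
Bit 9: prefix='10' -> emit 'h', reset
Bit 10: prefix='0' -> emit 'l', reset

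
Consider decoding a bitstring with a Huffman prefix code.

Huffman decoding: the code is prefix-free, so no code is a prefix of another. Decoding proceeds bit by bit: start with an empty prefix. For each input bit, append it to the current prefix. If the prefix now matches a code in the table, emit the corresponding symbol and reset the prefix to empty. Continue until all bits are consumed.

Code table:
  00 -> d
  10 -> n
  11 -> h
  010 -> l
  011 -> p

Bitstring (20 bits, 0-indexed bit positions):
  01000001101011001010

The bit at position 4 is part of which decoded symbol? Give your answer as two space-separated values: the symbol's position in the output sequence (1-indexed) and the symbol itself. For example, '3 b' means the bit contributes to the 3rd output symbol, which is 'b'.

Answer: 2 d

Derivation:
Bit 0: prefix='0' (no match yet)
Bit 1: prefix='01' (no match yet)
Bit 2: prefix='010' -> emit 'l', reset
Bit 3: prefix='0' (no match yet)
Bit 4: prefix='00' -> emit 'd', reset
Bit 5: prefix='0' (no match yet)
Bit 6: prefix='00' -> emit 'd', reset
Bit 7: prefix='1' (no match yet)
Bit 8: prefix='11' -> emit 'h', reset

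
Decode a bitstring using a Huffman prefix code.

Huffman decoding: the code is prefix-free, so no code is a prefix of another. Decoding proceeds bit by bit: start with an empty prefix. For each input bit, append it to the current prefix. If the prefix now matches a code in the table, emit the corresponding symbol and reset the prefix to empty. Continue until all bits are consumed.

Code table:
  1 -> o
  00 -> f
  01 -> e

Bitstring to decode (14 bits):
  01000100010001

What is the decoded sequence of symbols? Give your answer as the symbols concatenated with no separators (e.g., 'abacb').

Bit 0: prefix='0' (no match yet)
Bit 1: prefix='01' -> emit 'e', reset
Bit 2: prefix='0' (no match yet)
Bit 3: prefix='00' -> emit 'f', reset
Bit 4: prefix='0' (no match yet)
Bit 5: prefix='01' -> emit 'e', reset
Bit 6: prefix='0' (no match yet)
Bit 7: prefix='00' -> emit 'f', reset
Bit 8: prefix='0' (no match yet)
Bit 9: prefix='01' -> emit 'e', reset
Bit 10: prefix='0' (no match yet)
Bit 11: prefix='00' -> emit 'f', reset
Bit 12: prefix='0' (no match yet)
Bit 13: prefix='01' -> emit 'e', reset

Answer: efefefe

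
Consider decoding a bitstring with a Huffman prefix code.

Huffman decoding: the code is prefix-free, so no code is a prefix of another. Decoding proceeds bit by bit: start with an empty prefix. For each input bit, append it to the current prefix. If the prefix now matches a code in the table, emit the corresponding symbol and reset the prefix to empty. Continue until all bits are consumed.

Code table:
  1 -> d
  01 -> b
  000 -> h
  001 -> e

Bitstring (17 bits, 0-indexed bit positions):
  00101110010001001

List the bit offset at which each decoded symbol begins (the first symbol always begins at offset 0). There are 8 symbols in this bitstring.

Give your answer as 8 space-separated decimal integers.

Answer: 0 3 5 6 7 10 13 14

Derivation:
Bit 0: prefix='0' (no match yet)
Bit 1: prefix='00' (no match yet)
Bit 2: prefix='001' -> emit 'e', reset
Bit 3: prefix='0' (no match yet)
Bit 4: prefix='01' -> emit 'b', reset
Bit 5: prefix='1' -> emit 'd', reset
Bit 6: prefix='1' -> emit 'd', reset
Bit 7: prefix='0' (no match yet)
Bit 8: prefix='00' (no match yet)
Bit 9: prefix='001' -> emit 'e', reset
Bit 10: prefix='0' (no match yet)
Bit 11: prefix='00' (no match yet)
Bit 12: prefix='000' -> emit 'h', reset
Bit 13: prefix='1' -> emit 'd', reset
Bit 14: prefix='0' (no match yet)
Bit 15: prefix='00' (no match yet)
Bit 16: prefix='001' -> emit 'e', reset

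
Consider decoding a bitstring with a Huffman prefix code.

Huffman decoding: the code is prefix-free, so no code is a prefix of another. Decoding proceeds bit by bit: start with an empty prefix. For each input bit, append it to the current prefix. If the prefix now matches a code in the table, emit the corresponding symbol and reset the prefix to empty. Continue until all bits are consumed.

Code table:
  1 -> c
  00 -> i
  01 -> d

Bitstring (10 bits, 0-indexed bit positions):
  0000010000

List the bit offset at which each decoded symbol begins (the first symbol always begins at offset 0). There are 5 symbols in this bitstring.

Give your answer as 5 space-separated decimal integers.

Bit 0: prefix='0' (no match yet)
Bit 1: prefix='00' -> emit 'i', reset
Bit 2: prefix='0' (no match yet)
Bit 3: prefix='00' -> emit 'i', reset
Bit 4: prefix='0' (no match yet)
Bit 5: prefix='01' -> emit 'd', reset
Bit 6: prefix='0' (no match yet)
Bit 7: prefix='00' -> emit 'i', reset
Bit 8: prefix='0' (no match yet)
Bit 9: prefix='00' -> emit 'i', reset

Answer: 0 2 4 6 8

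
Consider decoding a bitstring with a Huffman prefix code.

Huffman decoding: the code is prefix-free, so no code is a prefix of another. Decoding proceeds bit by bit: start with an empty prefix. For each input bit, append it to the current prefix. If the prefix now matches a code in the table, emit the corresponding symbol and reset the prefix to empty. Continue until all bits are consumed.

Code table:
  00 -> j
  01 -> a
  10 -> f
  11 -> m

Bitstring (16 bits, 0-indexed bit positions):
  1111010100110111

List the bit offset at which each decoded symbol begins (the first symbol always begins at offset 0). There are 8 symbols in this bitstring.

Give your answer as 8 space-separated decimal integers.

Answer: 0 2 4 6 8 10 12 14

Derivation:
Bit 0: prefix='1' (no match yet)
Bit 1: prefix='11' -> emit 'm', reset
Bit 2: prefix='1' (no match yet)
Bit 3: prefix='11' -> emit 'm', reset
Bit 4: prefix='0' (no match yet)
Bit 5: prefix='01' -> emit 'a', reset
Bit 6: prefix='0' (no match yet)
Bit 7: prefix='01' -> emit 'a', reset
Bit 8: prefix='0' (no match yet)
Bit 9: prefix='00' -> emit 'j', reset
Bit 10: prefix='1' (no match yet)
Bit 11: prefix='11' -> emit 'm', reset
Bit 12: prefix='0' (no match yet)
Bit 13: prefix='01' -> emit 'a', reset
Bit 14: prefix='1' (no match yet)
Bit 15: prefix='11' -> emit 'm', reset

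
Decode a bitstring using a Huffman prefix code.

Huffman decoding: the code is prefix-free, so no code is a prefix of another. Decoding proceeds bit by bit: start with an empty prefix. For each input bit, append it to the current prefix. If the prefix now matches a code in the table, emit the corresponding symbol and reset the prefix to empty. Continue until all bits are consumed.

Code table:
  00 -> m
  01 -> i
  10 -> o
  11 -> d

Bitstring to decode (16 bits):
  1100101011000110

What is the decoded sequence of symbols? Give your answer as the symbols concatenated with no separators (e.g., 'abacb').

Bit 0: prefix='1' (no match yet)
Bit 1: prefix='11' -> emit 'd', reset
Bit 2: prefix='0' (no match yet)
Bit 3: prefix='00' -> emit 'm', reset
Bit 4: prefix='1' (no match yet)
Bit 5: prefix='10' -> emit 'o', reset
Bit 6: prefix='1' (no match yet)
Bit 7: prefix='10' -> emit 'o', reset
Bit 8: prefix='1' (no match yet)
Bit 9: prefix='11' -> emit 'd', reset
Bit 10: prefix='0' (no match yet)
Bit 11: prefix='00' -> emit 'm', reset
Bit 12: prefix='0' (no match yet)
Bit 13: prefix='01' -> emit 'i', reset
Bit 14: prefix='1' (no match yet)
Bit 15: prefix='10' -> emit 'o', reset

Answer: dmoodmio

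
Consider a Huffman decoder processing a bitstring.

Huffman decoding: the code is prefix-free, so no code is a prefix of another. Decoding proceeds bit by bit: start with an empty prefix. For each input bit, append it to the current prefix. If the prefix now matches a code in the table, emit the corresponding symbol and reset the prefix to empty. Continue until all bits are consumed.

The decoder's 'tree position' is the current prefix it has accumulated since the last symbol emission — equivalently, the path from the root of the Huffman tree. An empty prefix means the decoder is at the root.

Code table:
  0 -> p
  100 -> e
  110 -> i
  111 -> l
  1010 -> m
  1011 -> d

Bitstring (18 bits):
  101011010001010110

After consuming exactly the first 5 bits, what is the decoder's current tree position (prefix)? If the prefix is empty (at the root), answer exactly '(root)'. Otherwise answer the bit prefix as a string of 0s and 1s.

Bit 0: prefix='1' (no match yet)
Bit 1: prefix='10' (no match yet)
Bit 2: prefix='101' (no match yet)
Bit 3: prefix='1010' -> emit 'm', reset
Bit 4: prefix='1' (no match yet)

Answer: 1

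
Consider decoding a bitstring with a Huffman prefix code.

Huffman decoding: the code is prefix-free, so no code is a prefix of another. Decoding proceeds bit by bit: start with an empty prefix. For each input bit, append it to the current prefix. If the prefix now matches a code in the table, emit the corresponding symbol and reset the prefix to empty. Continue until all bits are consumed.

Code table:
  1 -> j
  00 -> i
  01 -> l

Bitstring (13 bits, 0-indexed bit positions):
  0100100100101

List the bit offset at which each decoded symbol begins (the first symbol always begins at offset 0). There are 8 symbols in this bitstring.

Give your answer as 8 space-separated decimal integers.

Answer: 0 2 4 5 7 8 10 11

Derivation:
Bit 0: prefix='0' (no match yet)
Bit 1: prefix='01' -> emit 'l', reset
Bit 2: prefix='0' (no match yet)
Bit 3: prefix='00' -> emit 'i', reset
Bit 4: prefix='1' -> emit 'j', reset
Bit 5: prefix='0' (no match yet)
Bit 6: prefix='00' -> emit 'i', reset
Bit 7: prefix='1' -> emit 'j', reset
Bit 8: prefix='0' (no match yet)
Bit 9: prefix='00' -> emit 'i', reset
Bit 10: prefix='1' -> emit 'j', reset
Bit 11: prefix='0' (no match yet)
Bit 12: prefix='01' -> emit 'l', reset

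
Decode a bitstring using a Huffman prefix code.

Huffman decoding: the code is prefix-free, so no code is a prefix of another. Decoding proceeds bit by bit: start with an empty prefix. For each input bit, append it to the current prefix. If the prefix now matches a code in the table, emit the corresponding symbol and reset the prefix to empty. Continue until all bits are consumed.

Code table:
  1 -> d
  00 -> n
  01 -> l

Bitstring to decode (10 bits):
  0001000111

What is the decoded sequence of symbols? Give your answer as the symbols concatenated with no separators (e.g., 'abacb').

Answer: nlnldd

Derivation:
Bit 0: prefix='0' (no match yet)
Bit 1: prefix='00' -> emit 'n', reset
Bit 2: prefix='0' (no match yet)
Bit 3: prefix='01' -> emit 'l', reset
Bit 4: prefix='0' (no match yet)
Bit 5: prefix='00' -> emit 'n', reset
Bit 6: prefix='0' (no match yet)
Bit 7: prefix='01' -> emit 'l', reset
Bit 8: prefix='1' -> emit 'd', reset
Bit 9: prefix='1' -> emit 'd', reset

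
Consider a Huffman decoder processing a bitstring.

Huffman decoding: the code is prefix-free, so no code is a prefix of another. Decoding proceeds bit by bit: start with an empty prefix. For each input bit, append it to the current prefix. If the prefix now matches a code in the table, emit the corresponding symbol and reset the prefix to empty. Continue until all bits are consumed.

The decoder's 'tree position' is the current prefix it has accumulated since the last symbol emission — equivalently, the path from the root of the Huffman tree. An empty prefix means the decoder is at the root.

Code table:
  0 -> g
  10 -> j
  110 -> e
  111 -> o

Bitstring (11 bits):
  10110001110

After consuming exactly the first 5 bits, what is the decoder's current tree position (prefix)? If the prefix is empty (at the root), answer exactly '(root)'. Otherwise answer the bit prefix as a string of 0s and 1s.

Answer: (root)

Derivation:
Bit 0: prefix='1' (no match yet)
Bit 1: prefix='10' -> emit 'j', reset
Bit 2: prefix='1' (no match yet)
Bit 3: prefix='11' (no match yet)
Bit 4: prefix='110' -> emit 'e', reset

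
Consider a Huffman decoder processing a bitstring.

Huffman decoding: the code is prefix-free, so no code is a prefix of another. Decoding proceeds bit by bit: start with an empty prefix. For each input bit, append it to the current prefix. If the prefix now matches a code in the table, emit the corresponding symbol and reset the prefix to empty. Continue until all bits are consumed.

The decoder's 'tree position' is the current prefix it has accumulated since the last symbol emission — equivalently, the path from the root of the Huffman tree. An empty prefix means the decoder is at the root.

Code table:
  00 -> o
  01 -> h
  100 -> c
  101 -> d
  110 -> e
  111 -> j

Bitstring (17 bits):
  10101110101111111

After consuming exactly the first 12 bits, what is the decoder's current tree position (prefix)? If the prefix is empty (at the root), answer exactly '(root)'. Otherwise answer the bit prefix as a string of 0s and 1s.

Answer: 1

Derivation:
Bit 0: prefix='1' (no match yet)
Bit 1: prefix='10' (no match yet)
Bit 2: prefix='101' -> emit 'd', reset
Bit 3: prefix='0' (no match yet)
Bit 4: prefix='01' -> emit 'h', reset
Bit 5: prefix='1' (no match yet)
Bit 6: prefix='11' (no match yet)
Bit 7: prefix='110' -> emit 'e', reset
Bit 8: prefix='1' (no match yet)
Bit 9: prefix='10' (no match yet)
Bit 10: prefix='101' -> emit 'd', reset
Bit 11: prefix='1' (no match yet)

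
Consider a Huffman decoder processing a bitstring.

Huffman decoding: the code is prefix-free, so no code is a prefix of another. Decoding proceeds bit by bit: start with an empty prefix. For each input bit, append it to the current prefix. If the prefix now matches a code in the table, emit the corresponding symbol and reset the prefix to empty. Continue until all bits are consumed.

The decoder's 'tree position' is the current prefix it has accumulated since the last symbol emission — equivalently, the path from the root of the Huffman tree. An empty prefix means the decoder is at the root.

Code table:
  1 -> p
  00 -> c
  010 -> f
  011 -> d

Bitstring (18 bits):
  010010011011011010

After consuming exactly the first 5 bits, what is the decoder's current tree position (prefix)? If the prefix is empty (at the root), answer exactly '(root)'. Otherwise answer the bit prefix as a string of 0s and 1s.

Answer: 01

Derivation:
Bit 0: prefix='0' (no match yet)
Bit 1: prefix='01' (no match yet)
Bit 2: prefix='010' -> emit 'f', reset
Bit 3: prefix='0' (no match yet)
Bit 4: prefix='01' (no match yet)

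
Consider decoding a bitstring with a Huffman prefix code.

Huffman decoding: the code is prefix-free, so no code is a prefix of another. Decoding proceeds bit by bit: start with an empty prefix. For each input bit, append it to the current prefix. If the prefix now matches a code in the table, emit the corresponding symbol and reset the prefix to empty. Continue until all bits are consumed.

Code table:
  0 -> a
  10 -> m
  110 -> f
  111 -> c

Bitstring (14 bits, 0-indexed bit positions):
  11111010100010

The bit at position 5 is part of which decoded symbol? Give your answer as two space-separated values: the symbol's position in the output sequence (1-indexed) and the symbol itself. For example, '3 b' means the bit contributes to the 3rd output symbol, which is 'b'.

Bit 0: prefix='1' (no match yet)
Bit 1: prefix='11' (no match yet)
Bit 2: prefix='111' -> emit 'c', reset
Bit 3: prefix='1' (no match yet)
Bit 4: prefix='11' (no match yet)
Bit 5: prefix='110' -> emit 'f', reset
Bit 6: prefix='1' (no match yet)
Bit 7: prefix='10' -> emit 'm', reset
Bit 8: prefix='1' (no match yet)
Bit 9: prefix='10' -> emit 'm', reset

Answer: 2 f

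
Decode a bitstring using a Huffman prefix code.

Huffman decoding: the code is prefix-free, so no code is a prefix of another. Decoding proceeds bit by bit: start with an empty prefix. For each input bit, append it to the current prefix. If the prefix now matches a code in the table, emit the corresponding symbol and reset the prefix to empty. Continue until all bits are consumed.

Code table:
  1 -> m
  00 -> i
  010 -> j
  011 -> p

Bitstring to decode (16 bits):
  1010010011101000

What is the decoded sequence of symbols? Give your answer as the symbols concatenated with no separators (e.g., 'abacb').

Answer: mjjpmji

Derivation:
Bit 0: prefix='1' -> emit 'm', reset
Bit 1: prefix='0' (no match yet)
Bit 2: prefix='01' (no match yet)
Bit 3: prefix='010' -> emit 'j', reset
Bit 4: prefix='0' (no match yet)
Bit 5: prefix='01' (no match yet)
Bit 6: prefix='010' -> emit 'j', reset
Bit 7: prefix='0' (no match yet)
Bit 8: prefix='01' (no match yet)
Bit 9: prefix='011' -> emit 'p', reset
Bit 10: prefix='1' -> emit 'm', reset
Bit 11: prefix='0' (no match yet)
Bit 12: prefix='01' (no match yet)
Bit 13: prefix='010' -> emit 'j', reset
Bit 14: prefix='0' (no match yet)
Bit 15: prefix='00' -> emit 'i', reset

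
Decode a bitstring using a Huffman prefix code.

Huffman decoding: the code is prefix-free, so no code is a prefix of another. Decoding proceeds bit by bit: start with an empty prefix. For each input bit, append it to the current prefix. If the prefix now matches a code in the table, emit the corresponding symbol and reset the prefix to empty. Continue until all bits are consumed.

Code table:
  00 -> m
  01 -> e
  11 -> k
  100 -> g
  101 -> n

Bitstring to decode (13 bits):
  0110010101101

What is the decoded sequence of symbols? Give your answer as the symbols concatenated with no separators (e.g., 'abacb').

Bit 0: prefix='0' (no match yet)
Bit 1: prefix='01' -> emit 'e', reset
Bit 2: prefix='1' (no match yet)
Bit 3: prefix='10' (no match yet)
Bit 4: prefix='100' -> emit 'g', reset
Bit 5: prefix='1' (no match yet)
Bit 6: prefix='10' (no match yet)
Bit 7: prefix='101' -> emit 'n', reset
Bit 8: prefix='0' (no match yet)
Bit 9: prefix='01' -> emit 'e', reset
Bit 10: prefix='1' (no match yet)
Bit 11: prefix='10' (no match yet)
Bit 12: prefix='101' -> emit 'n', reset

Answer: egnen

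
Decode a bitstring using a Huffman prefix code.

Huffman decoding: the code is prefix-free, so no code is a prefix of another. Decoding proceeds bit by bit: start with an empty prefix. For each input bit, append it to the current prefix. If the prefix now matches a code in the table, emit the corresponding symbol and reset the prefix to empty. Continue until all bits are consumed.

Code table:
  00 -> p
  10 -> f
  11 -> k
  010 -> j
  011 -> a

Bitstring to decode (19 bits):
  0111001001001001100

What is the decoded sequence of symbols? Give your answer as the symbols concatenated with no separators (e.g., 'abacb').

Answer: afjjjap

Derivation:
Bit 0: prefix='0' (no match yet)
Bit 1: prefix='01' (no match yet)
Bit 2: prefix='011' -> emit 'a', reset
Bit 3: prefix='1' (no match yet)
Bit 4: prefix='10' -> emit 'f', reset
Bit 5: prefix='0' (no match yet)
Bit 6: prefix='01' (no match yet)
Bit 7: prefix='010' -> emit 'j', reset
Bit 8: prefix='0' (no match yet)
Bit 9: prefix='01' (no match yet)
Bit 10: prefix='010' -> emit 'j', reset
Bit 11: prefix='0' (no match yet)
Bit 12: prefix='01' (no match yet)
Bit 13: prefix='010' -> emit 'j', reset
Bit 14: prefix='0' (no match yet)
Bit 15: prefix='01' (no match yet)
Bit 16: prefix='011' -> emit 'a', reset
Bit 17: prefix='0' (no match yet)
Bit 18: prefix='00' -> emit 'p', reset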